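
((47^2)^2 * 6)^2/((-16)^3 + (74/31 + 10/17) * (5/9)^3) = -82331023892177936367/393354392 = -209304956463.22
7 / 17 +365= 6212 / 17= 365.41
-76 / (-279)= 76 / 279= 0.27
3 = 3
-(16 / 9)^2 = -256 / 81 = -3.16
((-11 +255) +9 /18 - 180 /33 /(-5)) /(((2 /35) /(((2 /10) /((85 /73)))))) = 2760933 /3740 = 738.22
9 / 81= 1 / 9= 0.11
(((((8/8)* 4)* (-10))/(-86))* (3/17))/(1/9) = 540/731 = 0.74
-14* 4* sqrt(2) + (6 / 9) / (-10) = -56* sqrt(2)-1 / 15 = -79.26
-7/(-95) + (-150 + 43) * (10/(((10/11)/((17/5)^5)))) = -31752257716/59375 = -534774.87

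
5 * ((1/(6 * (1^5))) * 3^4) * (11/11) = 135/2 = 67.50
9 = 9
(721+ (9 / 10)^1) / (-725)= -7219 / 7250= -1.00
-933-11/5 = -935.20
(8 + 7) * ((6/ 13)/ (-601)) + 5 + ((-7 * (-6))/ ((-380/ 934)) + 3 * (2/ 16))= -581129023/ 5937880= -97.87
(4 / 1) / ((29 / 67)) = 9.24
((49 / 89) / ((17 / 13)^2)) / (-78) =-637 / 154326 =-0.00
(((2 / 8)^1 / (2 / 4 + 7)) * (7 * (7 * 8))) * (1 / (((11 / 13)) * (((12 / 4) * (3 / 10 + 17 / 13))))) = 66248 / 20691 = 3.20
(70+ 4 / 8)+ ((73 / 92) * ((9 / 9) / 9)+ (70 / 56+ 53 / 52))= 784237 / 10764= 72.86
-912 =-912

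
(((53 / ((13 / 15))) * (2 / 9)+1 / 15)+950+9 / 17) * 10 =9641.86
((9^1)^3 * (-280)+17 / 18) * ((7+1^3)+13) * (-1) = 25719001 / 6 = 4286500.17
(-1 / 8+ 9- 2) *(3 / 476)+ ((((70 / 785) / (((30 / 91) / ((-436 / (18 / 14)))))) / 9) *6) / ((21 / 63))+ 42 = -11413107689 / 80710560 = -141.41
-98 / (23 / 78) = -332.35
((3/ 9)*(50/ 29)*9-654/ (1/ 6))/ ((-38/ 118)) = 6705114/ 551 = 12168.99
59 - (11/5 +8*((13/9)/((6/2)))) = 7148/135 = 52.95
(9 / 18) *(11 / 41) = 11 / 82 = 0.13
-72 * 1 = -72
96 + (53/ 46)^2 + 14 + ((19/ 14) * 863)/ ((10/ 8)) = 77637019/ 74060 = 1048.30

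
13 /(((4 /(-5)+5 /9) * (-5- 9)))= 585 /154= 3.80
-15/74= -0.20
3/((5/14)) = 42/5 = 8.40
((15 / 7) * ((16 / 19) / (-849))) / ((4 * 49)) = -20 / 1844311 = -0.00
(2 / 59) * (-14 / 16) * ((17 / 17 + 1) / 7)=-1 / 118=-0.01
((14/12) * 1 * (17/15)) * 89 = 10591/90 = 117.68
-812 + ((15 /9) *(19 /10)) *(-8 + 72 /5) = -11876 /15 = -791.73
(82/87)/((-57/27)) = -246/551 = -0.45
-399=-399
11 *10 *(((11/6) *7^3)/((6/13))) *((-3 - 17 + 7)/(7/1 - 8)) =35070035/18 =1948335.28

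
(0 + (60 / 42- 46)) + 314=1886 / 7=269.43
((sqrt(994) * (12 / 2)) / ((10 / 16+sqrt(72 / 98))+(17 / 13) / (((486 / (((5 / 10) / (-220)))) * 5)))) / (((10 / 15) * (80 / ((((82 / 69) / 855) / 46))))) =3324321 * sqrt(994) / 1449436929781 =0.00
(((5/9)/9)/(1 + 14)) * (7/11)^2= 49/29403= 0.00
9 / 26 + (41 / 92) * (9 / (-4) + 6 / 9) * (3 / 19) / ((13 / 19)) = 877 / 4784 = 0.18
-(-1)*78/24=13/4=3.25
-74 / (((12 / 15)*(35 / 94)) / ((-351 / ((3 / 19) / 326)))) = 1260249822 / 7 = 180035688.86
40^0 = 1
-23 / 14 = -1.64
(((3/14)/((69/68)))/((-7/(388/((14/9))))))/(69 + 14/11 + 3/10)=-6530040/61242307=-0.11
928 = 928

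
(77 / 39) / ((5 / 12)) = 308 / 65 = 4.74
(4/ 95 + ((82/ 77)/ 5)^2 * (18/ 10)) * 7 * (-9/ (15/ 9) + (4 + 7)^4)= 18218227616/ 1436875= 12679.06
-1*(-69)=69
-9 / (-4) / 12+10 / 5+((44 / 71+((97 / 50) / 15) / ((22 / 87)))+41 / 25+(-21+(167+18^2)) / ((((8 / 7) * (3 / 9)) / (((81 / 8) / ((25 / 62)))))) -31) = 30953.42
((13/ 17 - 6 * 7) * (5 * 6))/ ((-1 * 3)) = 7010/ 17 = 412.35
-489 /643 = -0.76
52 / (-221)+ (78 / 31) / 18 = -151 / 1581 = -0.10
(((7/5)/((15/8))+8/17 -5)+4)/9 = 277/11475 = 0.02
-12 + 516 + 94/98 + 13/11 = 272810/539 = 506.14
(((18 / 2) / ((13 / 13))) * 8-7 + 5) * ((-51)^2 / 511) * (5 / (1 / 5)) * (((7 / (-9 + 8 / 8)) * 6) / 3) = -2275875 / 146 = -15588.18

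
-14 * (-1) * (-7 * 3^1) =-294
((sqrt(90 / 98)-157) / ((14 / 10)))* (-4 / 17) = 3140 / 119-60* sqrt(5) / 833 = 26.23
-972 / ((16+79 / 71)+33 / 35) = -201285 / 3739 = -53.83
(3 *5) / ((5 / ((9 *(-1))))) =-27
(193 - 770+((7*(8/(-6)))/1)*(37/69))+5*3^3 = -92530/207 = -447.00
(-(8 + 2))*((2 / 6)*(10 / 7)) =-100 / 21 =-4.76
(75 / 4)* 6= 225 / 2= 112.50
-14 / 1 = -14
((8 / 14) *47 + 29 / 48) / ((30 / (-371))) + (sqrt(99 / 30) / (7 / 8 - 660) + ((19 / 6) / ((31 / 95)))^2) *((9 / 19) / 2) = -439093291 / 1383840 - 18 *sqrt(330) / 500935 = -317.30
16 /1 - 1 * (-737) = 753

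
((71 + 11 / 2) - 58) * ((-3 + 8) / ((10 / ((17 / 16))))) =629 / 64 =9.83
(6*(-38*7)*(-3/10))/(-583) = -2394/2915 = -0.82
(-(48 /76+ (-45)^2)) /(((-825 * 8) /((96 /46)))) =76974 /120175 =0.64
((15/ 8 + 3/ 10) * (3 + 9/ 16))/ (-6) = -1653/ 1280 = -1.29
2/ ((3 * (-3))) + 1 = 7/ 9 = 0.78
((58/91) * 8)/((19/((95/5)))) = 464/91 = 5.10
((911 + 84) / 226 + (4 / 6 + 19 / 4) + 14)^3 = 13514.13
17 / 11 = 1.55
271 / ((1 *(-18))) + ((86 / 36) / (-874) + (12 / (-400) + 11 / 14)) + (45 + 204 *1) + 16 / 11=3575824951 / 15142050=236.15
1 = 1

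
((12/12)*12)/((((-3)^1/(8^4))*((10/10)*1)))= -16384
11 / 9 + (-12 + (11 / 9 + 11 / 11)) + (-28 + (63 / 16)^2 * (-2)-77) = -166537 / 1152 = -144.56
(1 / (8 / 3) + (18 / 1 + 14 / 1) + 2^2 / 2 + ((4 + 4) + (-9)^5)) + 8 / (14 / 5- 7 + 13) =-5192503 / 88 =-59005.72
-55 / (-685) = 11 / 137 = 0.08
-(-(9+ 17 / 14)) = 143 / 14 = 10.21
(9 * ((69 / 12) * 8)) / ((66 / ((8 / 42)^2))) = 368 / 1617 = 0.23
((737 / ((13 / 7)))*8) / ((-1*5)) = -41272 / 65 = -634.95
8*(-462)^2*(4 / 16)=426888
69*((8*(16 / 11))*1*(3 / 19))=26496 / 209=126.78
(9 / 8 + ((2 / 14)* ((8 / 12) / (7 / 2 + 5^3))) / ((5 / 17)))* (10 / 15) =243409 / 323820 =0.75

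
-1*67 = -67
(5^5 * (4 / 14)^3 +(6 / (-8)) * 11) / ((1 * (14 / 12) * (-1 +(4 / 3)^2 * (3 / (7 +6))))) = -10375677 / 110446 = -93.94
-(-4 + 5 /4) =11 /4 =2.75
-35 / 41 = -0.85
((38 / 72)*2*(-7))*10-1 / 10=-73.99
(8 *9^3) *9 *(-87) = -4566456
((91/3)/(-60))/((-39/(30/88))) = 7/1584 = 0.00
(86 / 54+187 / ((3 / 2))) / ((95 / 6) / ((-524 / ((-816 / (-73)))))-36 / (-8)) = 65200534 / 2149389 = 30.33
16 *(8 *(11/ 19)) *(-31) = -43648/ 19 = -2297.26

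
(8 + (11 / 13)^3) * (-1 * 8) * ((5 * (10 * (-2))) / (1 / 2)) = 30251200 / 2197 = 13769.32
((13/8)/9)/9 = 13/648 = 0.02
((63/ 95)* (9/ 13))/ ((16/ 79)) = 44793/ 19760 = 2.27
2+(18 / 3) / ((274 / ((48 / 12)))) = 286 / 137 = 2.09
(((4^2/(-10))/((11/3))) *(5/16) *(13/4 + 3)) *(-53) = 3975/88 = 45.17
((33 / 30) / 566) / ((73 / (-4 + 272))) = 737 / 103295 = 0.01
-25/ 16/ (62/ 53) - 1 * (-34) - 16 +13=29.66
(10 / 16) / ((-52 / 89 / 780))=-6675 / 8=-834.38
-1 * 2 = -2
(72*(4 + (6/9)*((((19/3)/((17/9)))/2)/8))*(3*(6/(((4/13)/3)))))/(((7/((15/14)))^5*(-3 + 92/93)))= -125602205259375/57471284260544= -2.19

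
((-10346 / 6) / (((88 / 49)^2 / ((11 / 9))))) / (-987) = 1774339 / 2680128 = 0.66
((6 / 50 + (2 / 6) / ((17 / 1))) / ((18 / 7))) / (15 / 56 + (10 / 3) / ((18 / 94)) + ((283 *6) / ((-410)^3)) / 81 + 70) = 12022579240 / 19415088708271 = 0.00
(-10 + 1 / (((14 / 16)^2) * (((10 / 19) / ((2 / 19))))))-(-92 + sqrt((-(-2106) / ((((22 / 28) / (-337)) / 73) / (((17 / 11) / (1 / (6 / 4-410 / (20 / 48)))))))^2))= -2968156035176316 / 29645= -100123327211.21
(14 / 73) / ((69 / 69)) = 14 / 73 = 0.19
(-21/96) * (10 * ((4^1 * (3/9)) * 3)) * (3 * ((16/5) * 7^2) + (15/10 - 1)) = -32963/8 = -4120.38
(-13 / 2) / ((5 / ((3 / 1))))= -39 / 10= -3.90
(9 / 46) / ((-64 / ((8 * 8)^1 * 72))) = -324 / 23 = -14.09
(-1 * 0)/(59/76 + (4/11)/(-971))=0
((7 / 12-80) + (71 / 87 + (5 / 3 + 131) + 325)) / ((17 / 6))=131915 / 986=133.79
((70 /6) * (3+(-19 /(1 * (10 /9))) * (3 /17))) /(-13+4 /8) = 7 /425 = 0.02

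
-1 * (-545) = 545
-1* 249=-249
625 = 625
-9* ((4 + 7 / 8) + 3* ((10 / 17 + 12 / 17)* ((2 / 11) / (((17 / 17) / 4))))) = -9423 / 136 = -69.29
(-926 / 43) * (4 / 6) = -1852 / 129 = -14.36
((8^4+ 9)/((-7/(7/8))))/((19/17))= -69785/152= -459.11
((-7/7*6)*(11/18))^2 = 13.44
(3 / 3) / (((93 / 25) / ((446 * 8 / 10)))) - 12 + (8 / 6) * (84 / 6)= 3180 / 31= 102.58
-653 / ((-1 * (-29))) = -653 / 29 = -22.52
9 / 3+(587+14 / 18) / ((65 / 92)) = 834.93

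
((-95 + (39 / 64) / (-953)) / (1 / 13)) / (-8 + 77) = -17.90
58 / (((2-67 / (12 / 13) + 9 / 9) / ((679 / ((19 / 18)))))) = -8506512 / 15865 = -536.18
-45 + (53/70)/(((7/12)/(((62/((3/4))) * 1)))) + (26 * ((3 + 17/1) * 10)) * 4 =5111263/245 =20862.30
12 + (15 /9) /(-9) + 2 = 373 /27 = 13.81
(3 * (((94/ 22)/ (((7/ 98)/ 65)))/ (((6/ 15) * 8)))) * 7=2245425/ 88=25516.19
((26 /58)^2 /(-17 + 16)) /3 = -169 /2523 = -0.07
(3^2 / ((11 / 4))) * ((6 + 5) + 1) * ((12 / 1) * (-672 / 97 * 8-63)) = -59548608 / 1067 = -55809.38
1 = 1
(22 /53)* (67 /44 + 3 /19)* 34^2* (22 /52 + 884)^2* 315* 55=3719754159679490625 /340366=10928688998547.12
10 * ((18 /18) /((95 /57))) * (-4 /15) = -8 /5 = -1.60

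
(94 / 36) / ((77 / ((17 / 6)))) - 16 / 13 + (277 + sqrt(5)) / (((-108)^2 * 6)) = -1.13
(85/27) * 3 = 85/9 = 9.44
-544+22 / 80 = -21749 / 40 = -543.72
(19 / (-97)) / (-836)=1 / 4268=0.00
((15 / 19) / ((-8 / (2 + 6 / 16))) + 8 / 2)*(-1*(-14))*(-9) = -15183 / 32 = -474.47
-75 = -75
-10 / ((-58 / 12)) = 60 / 29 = 2.07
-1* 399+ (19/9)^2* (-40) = -46759/81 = -577.27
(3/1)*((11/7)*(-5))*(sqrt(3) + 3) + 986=6407/7-165*sqrt(3)/7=874.46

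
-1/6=-0.17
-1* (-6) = 6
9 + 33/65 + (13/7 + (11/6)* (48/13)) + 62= 80.13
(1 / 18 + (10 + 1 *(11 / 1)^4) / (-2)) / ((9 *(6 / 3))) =-65929 / 162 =-406.97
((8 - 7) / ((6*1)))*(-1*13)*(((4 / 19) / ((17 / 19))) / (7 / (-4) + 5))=-8 / 51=-0.16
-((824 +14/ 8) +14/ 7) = -3311/ 4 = -827.75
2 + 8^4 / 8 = 514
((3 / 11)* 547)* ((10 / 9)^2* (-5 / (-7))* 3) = 273500 / 693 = 394.66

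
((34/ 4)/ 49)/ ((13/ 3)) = 51/ 1274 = 0.04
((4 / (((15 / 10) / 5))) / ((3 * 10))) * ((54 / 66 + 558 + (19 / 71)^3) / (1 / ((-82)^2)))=59175351827936 / 35433189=1670054.36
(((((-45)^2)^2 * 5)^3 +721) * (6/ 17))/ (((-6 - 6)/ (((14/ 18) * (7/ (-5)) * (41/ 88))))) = 509285366992123772158871/ 3960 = 128607415907101962666.38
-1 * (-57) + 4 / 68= 970 / 17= 57.06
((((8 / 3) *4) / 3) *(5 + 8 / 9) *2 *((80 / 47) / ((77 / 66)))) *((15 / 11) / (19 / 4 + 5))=10854400 / 1270269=8.54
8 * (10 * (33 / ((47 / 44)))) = 116160 / 47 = 2471.49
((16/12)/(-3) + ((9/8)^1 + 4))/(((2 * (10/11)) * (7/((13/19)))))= 48191/191520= 0.25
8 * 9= 72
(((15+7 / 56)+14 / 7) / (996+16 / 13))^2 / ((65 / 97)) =23667709 / 53780894720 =0.00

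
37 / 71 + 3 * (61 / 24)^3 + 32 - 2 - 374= -96259645 / 327168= -294.22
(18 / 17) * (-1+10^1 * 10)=1782 / 17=104.82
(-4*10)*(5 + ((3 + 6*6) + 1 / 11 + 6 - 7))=-18960 / 11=-1723.64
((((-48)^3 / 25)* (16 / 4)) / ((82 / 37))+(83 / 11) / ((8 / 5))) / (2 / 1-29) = 719749729 / 2435400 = 295.54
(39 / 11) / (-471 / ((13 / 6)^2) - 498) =-2197 / 370766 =-0.01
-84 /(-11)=84 /11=7.64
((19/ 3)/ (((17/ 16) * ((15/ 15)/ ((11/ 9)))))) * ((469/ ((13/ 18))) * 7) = 21956704/ 663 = 33117.20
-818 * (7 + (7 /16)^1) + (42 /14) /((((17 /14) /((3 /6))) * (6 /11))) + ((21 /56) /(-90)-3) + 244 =-23829707 /4080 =-5840.61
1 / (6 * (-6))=-1 / 36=-0.03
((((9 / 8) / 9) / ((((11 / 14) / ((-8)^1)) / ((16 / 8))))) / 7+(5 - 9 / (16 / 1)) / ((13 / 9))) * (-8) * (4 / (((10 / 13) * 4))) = -28.17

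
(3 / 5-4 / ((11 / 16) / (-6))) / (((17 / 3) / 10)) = 11718 / 187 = 62.66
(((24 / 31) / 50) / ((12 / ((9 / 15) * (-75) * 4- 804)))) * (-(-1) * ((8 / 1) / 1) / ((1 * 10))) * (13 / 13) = -3936 / 3875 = -1.02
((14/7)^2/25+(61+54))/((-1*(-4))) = 2879/100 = 28.79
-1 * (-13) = 13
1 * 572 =572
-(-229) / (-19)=-229 / 19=-12.05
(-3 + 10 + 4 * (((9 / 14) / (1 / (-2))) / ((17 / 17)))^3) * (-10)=5150 / 343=15.01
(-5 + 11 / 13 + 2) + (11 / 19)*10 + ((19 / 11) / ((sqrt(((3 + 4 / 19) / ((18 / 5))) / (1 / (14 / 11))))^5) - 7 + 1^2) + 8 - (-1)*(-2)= 4.89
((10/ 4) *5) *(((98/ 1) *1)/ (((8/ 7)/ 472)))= 505925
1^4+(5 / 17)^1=22 / 17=1.29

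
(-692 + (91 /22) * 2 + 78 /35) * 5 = -262377 /77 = -3407.49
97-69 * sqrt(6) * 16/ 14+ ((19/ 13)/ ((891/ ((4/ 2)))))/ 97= 108984485/ 1123551-552 * sqrt(6)/ 7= -96.16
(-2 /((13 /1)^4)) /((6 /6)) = -2 /28561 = -0.00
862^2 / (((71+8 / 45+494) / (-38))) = -1270605240 / 25433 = -49958.92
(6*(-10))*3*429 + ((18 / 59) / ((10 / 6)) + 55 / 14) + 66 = -318629039 / 4130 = -77149.89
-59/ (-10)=59/ 10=5.90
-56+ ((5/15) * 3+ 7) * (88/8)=32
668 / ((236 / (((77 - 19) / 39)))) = 9686 / 2301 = 4.21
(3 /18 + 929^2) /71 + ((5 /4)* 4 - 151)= 5116051 /426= 12009.51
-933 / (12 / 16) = -1244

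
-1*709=-709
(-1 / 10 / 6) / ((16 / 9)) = -3 / 320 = -0.01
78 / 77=1.01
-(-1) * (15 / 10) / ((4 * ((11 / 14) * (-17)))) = -0.03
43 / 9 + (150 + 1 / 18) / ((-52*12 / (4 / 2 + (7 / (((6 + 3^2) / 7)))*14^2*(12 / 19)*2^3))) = -137584673 / 177840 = -773.64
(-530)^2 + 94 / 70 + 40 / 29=285116263 / 1015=280902.72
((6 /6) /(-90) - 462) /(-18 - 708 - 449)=41581 /105750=0.39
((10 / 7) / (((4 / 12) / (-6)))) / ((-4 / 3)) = 135 / 7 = 19.29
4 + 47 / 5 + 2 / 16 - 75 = -2459 / 40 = -61.48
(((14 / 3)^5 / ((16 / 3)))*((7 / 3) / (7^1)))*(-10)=-336140 / 243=-1383.29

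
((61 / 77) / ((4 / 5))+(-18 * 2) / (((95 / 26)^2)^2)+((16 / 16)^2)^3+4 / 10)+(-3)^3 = -622446397263 / 25086792500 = -24.81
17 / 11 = 1.55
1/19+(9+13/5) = 1107/95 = 11.65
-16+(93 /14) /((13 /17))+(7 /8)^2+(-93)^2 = 50333643 /5824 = 8642.45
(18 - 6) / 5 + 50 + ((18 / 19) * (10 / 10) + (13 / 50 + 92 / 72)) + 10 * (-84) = -3356366 / 4275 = -785.11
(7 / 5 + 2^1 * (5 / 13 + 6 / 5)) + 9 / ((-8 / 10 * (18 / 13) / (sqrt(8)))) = 297 / 65 - 65 * sqrt(2) / 4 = -18.41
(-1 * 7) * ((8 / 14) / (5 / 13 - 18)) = 52 / 229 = 0.23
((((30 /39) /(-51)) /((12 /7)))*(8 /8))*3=-35 /1326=-0.03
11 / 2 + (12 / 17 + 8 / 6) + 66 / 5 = 10577 / 510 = 20.74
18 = 18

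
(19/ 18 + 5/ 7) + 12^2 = 18367/ 126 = 145.77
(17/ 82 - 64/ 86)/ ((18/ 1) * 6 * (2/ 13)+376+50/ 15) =-73827/ 54448492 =-0.00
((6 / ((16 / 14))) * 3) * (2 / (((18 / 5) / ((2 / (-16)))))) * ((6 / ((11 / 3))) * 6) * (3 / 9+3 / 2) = -315 / 16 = -19.69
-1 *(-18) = 18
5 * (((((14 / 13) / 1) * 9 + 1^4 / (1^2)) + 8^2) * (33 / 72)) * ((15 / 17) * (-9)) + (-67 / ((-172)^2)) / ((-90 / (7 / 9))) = -7198571996851 / 5295831840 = -1359.29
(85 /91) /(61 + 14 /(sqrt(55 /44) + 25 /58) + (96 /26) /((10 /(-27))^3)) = -53608883750 /279780534187 -2904078125* sqrt(5) /39968647741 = -0.35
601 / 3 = 200.33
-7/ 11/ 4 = -7/ 44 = -0.16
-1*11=-11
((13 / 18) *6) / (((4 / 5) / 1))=65 / 12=5.42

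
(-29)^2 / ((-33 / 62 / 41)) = -2137822 / 33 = -64782.48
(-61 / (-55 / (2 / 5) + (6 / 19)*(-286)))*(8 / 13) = 18544 / 112541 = 0.16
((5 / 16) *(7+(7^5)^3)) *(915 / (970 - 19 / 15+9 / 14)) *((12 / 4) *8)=6841829581026693750 / 203569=33609388369676.59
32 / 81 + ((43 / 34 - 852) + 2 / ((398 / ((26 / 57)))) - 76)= -9645840253 / 10412874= -926.34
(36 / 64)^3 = 729 / 4096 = 0.18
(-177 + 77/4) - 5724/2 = -12079/4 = -3019.75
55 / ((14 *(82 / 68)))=935 / 287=3.26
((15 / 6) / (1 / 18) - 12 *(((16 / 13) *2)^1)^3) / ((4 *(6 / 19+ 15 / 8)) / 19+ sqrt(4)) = -212521422 / 3904069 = -54.44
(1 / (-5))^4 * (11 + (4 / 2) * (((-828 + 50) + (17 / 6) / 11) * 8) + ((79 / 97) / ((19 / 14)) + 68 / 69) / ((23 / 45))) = -79981263817 / 4021656375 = -19.89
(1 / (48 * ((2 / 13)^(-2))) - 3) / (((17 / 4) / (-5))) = 30415 / 8619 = 3.53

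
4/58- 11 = -317/29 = -10.93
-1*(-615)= 615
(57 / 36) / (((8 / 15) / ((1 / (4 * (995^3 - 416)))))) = 0.00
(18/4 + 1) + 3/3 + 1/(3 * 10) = 98/15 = 6.53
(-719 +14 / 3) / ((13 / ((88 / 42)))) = -94292 / 819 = -115.13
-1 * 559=-559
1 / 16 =0.06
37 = 37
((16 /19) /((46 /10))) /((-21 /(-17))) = 1360 /9177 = 0.15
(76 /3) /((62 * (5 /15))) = 38 /31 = 1.23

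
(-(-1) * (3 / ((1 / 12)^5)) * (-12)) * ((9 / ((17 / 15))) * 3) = -3627970560 / 17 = -213410032.94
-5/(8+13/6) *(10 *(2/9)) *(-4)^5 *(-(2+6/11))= -5734400/2013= -2848.68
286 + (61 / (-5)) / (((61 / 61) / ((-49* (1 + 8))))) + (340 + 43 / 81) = 2432726 / 405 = 6006.73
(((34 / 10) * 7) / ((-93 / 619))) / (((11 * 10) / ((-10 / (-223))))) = -73661 / 1140645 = -0.06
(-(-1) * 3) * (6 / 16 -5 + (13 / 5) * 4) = 693 / 40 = 17.32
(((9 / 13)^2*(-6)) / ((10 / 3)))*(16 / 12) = -972 / 845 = -1.15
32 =32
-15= -15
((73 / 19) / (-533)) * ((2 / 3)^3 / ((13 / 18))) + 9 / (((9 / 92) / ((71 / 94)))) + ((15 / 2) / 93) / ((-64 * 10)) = 10236323110681 / 147314309376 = 69.49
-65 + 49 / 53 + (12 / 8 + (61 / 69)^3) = -2154940211 / 34821954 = -61.88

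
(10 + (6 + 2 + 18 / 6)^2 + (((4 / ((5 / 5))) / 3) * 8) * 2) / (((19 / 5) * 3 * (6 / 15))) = 11425 / 342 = 33.41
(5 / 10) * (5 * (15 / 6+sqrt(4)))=45 / 4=11.25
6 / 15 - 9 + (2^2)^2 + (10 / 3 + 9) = 296 / 15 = 19.73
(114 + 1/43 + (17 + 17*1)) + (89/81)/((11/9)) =148.92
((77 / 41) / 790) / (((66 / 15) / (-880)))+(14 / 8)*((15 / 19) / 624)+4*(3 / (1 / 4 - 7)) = -1037312387 / 460819008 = -2.25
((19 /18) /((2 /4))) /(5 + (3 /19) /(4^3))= 23104 /54747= 0.42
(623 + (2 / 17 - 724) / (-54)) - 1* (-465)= 168515 / 153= 1101.41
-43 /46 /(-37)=43 /1702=0.03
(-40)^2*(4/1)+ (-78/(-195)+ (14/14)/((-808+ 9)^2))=20430108807/3192005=6400.40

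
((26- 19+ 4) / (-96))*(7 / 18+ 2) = -473 / 1728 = -0.27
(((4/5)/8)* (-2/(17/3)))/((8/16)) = -6/85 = -0.07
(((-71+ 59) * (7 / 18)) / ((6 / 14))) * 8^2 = -6272 / 9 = -696.89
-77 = -77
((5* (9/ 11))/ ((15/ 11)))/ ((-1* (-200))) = 3/ 200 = 0.02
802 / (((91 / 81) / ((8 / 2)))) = 2855.47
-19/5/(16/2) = -19/40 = -0.48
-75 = -75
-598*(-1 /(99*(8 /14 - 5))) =-4186 /3069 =-1.36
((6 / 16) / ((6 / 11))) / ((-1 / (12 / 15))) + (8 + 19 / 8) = 393 / 40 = 9.82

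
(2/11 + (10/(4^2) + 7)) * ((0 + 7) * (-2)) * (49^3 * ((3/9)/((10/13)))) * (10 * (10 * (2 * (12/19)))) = -147101250660/209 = -703833735.22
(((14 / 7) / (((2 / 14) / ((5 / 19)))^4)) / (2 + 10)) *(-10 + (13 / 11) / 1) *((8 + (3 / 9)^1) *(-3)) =3639015625 / 8601186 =423.08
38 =38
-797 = -797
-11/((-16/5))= 55/16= 3.44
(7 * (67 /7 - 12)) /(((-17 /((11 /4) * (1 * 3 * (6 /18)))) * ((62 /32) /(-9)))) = -396 /31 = -12.77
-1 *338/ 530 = -169/ 265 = -0.64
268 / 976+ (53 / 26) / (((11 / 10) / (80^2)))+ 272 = 423324205 / 34892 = 12132.41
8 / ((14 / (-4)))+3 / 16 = -2.10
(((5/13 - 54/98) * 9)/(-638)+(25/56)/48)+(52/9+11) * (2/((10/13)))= 51071231987/1170449280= 43.63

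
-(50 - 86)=36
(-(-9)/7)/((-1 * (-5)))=9/35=0.26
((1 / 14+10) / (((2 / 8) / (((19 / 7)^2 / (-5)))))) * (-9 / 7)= 916218 / 12005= 76.32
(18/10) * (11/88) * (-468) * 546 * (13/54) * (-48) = 3321864/5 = 664372.80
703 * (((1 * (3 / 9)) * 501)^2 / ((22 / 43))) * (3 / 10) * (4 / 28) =2529169743 / 1540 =1642318.01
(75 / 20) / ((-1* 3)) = -5 / 4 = -1.25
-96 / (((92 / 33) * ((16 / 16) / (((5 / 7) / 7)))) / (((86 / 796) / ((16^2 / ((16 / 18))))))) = -2365 / 1794184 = -0.00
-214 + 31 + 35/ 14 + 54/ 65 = -23357/ 130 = -179.67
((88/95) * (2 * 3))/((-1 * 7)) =-528/665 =-0.79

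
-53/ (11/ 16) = -848/ 11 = -77.09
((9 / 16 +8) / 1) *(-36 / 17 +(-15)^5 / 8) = -1768623831 / 2176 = -812786.69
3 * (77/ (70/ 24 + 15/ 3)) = 29.18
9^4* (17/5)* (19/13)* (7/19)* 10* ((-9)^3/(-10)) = 569173311/65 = 8756512.48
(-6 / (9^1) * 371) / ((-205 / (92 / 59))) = 68264 / 36285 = 1.88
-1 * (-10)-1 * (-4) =14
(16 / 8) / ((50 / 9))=9 / 25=0.36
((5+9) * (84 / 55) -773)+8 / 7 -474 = -471423 / 385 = -1224.48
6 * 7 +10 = 52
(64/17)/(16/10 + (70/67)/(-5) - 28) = -10720/75769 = -0.14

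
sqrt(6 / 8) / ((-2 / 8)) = -2 * sqrt(3) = -3.46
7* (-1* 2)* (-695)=9730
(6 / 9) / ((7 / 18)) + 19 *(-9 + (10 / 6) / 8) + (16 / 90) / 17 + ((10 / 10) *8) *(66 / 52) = -86413421 / 556920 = -155.16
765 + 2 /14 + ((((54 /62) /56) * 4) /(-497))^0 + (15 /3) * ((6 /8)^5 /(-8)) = 43925191 /57344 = 765.99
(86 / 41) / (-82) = -43 / 1681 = -0.03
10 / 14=5 / 7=0.71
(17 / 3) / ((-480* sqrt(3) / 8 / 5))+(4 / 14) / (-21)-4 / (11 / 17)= -10018 / 1617-17* sqrt(3) / 108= -6.47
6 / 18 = 1 / 3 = 0.33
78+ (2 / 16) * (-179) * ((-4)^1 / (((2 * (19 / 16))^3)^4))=172644714080328430 / 2213314919066161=78.00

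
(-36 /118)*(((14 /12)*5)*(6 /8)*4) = -315 /59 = -5.34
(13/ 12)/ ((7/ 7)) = 13/ 12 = 1.08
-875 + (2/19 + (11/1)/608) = -531925/608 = -874.88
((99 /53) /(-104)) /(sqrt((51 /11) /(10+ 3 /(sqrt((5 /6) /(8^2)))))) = -33*sqrt(140250+ 67320*sqrt(30)) /468520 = -0.05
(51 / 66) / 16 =17 / 352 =0.05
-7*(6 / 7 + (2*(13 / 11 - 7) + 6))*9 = 3312 / 11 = 301.09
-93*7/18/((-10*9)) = 217/540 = 0.40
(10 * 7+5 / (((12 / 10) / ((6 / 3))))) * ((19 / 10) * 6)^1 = 893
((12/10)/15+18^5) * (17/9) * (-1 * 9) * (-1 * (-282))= -9058589375.52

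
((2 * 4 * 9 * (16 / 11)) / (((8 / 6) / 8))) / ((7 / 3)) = 20736 / 77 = 269.30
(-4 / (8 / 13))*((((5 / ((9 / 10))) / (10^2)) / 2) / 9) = -13 / 648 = -0.02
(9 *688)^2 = 38340864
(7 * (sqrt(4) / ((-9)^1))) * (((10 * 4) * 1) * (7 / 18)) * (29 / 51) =-56840 / 4131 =-13.76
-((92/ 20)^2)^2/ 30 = -279841/ 18750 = -14.92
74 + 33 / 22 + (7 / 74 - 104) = -1051 / 37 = -28.41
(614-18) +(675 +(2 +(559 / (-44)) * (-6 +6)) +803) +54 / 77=159906 / 77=2076.70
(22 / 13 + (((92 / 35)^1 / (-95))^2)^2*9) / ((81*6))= 1344499476445691 / 386114600640234375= 0.00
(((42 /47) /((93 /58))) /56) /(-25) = -29 /72850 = -0.00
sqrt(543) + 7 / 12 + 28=sqrt(543) + 343 / 12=51.89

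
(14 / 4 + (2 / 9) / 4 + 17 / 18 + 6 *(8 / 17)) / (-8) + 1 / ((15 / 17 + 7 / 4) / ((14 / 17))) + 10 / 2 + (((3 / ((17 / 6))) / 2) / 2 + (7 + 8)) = 957309 / 48688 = 19.66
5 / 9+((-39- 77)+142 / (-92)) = -48433 / 414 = -116.99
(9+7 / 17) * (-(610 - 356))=-40640 / 17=-2390.59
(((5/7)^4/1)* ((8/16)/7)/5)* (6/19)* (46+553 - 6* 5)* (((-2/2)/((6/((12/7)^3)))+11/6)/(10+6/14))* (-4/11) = -290901250/12564795551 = -0.02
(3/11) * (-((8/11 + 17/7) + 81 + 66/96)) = -313581/13552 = -23.14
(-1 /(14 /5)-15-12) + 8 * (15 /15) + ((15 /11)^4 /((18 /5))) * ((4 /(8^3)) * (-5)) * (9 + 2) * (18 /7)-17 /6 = -83188363 /3577728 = -23.25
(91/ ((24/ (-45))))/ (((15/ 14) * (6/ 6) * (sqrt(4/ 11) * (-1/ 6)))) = 1911 * sqrt(11)/ 4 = 1584.52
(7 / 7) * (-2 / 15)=-2 / 15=-0.13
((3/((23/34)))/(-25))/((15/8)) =-272/2875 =-0.09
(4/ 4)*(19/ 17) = 19/ 17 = 1.12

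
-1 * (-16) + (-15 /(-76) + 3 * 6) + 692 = 55191 /76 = 726.20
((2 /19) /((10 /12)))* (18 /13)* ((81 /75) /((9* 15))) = 216 /154375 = 0.00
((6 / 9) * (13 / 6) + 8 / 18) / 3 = 17 / 27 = 0.63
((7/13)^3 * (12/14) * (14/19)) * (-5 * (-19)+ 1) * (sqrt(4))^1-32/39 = 2268064/125229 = 18.11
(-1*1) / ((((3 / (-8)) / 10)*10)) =8 / 3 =2.67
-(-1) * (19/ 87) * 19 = 361/ 87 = 4.15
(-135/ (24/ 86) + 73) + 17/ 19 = -31149/ 76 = -409.86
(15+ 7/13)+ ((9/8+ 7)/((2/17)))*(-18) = -127669/104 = -1227.59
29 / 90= 0.32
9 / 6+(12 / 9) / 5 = 53 / 30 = 1.77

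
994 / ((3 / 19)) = 6295.33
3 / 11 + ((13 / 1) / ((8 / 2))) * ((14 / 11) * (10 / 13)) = 3.45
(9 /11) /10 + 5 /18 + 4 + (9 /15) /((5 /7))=12869 /2475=5.20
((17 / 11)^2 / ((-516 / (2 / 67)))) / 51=-17 / 6274818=-0.00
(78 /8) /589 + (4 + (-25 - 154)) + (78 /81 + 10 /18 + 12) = -10271107 /63612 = -161.46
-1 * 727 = -727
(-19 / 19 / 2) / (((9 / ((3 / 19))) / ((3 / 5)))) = -1 / 190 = -0.01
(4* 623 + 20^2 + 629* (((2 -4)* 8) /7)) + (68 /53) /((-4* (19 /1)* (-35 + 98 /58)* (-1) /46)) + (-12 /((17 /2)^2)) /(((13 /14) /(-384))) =1522.95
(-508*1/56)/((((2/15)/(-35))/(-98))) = -466725/2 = -233362.50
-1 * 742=-742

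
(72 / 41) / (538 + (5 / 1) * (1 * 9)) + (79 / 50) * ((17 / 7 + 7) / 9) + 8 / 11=2.39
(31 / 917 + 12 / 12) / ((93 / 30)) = 9480 / 28427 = 0.33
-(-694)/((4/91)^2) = 2873507/8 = 359188.38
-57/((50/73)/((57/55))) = -237177/2750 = -86.25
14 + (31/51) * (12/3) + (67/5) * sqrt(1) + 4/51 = 29.91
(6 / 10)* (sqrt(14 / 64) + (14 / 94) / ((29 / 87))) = 63 / 235 + 3* sqrt(14) / 40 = 0.55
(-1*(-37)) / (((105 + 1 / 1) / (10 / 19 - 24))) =-8251 / 1007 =-8.19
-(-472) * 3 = 1416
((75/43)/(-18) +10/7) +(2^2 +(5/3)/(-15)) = 28285/5418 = 5.22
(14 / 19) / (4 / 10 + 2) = 35 / 114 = 0.31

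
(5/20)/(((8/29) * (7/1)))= 29/224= 0.13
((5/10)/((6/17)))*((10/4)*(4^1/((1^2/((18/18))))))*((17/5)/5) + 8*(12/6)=769/30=25.63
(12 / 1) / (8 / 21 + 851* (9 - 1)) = 63 / 35744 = 0.00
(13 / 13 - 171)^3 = -4913000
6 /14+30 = 213 /7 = 30.43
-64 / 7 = -9.14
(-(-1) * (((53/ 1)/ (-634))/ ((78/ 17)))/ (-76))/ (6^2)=901/ 135300672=0.00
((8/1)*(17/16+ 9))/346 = 161/692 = 0.23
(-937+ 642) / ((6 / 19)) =-5605 / 6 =-934.17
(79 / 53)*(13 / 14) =1027 / 742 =1.38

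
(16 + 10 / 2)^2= 441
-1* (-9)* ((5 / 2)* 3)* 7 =945 / 2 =472.50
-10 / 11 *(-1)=0.91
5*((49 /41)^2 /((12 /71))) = 852355 /20172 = 42.25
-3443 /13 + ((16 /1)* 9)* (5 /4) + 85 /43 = -46324 /559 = -82.87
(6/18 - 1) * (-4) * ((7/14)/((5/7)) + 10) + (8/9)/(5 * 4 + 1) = 27004/945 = 28.58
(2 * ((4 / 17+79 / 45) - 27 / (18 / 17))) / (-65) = 35969 / 49725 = 0.72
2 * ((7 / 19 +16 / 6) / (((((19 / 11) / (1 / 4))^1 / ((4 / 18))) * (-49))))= -0.00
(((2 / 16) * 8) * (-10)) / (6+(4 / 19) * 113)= -0.34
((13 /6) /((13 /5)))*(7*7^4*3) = 84035 /2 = 42017.50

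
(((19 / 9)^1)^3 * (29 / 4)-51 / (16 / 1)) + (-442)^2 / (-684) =-48887101 / 221616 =-220.59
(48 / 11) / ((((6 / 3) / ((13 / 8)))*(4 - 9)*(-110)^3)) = 39 / 73205000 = 0.00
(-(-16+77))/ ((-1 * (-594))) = -61/ 594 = -0.10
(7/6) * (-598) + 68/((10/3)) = -10159/15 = -677.27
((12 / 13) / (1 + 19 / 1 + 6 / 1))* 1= 0.04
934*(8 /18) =3736 /9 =415.11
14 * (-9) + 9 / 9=-125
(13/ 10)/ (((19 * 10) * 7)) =13/ 13300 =0.00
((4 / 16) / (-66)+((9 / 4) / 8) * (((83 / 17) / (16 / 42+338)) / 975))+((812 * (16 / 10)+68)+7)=5179376321167 / 3769022400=1374.20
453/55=8.24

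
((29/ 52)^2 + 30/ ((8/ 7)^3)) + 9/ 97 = 86036593/ 4196608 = 20.50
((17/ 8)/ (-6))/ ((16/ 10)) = -0.22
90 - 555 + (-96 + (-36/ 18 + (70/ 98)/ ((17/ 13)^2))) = -1138104/ 2023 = -562.58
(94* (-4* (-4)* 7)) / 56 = 188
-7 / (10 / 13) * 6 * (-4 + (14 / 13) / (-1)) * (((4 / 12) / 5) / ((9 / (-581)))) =-89474 / 75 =-1192.99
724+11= 735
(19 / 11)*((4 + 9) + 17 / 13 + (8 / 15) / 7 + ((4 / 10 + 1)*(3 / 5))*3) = 2192011 / 75075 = 29.20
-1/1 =-1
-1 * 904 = -904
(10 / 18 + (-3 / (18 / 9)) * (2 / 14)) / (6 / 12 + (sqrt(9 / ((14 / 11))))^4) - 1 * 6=-5.99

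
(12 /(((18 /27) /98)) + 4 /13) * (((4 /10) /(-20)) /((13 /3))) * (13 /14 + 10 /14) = -13.38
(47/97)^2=0.23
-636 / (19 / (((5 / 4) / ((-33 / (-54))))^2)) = -321975 / 2299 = -140.05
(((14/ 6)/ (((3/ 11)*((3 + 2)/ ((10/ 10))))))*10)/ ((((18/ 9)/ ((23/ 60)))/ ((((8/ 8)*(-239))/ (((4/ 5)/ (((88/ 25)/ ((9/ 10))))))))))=-4655959/ 1215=-3832.07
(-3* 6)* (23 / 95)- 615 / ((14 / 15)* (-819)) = -430061 / 121030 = -3.55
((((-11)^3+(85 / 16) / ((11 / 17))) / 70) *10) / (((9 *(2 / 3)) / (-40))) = 1164055 / 924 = 1259.80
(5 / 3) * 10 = 50 / 3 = 16.67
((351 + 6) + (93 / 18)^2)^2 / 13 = 190798969 / 16848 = 11324.73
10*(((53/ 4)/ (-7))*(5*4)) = -2650/ 7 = -378.57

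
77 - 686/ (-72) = 86.53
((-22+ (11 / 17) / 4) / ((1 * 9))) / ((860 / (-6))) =99 / 5848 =0.02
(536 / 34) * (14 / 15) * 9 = 132.42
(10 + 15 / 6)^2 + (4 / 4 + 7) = 164.25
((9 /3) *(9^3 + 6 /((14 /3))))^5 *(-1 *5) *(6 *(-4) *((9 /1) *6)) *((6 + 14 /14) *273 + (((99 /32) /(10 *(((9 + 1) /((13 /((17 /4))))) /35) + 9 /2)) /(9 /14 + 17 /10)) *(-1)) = 624957901589560808602727.50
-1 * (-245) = 245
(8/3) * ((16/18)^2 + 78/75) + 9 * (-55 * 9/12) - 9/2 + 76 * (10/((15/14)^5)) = 33897889/202500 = 167.40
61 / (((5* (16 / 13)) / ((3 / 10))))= 2379 / 800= 2.97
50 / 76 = 25 / 38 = 0.66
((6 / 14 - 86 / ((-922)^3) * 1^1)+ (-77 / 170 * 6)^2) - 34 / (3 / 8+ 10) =7463664360355159 / 1645041093952900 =4.54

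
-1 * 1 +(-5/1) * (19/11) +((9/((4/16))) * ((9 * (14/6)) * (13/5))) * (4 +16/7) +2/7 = 4753152/385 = 12345.85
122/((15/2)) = 244/15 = 16.27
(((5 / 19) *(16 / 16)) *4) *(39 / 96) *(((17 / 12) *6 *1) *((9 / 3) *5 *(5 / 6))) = 27625 / 608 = 45.44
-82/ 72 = -41/ 36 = -1.14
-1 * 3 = -3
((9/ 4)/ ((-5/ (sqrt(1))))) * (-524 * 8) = 9432/ 5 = 1886.40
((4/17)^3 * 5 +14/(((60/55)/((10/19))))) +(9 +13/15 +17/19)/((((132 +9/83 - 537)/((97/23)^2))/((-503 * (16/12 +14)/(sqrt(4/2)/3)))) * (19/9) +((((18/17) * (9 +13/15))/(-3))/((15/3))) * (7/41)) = -7762464511100853368587817673845/92701152414346051235662056807 - 3141601134660724516105375 * sqrt(2)/1986162435093705233926362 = -85.97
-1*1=-1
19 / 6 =3.17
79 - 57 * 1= 22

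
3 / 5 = 0.60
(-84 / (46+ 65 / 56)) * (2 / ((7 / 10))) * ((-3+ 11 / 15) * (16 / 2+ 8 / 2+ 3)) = 456960 / 2641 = 173.03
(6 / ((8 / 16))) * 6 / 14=36 / 7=5.14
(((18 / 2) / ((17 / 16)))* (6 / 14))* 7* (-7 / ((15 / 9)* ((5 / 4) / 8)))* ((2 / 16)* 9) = -326592 / 425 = -768.45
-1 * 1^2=-1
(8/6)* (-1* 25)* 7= -700/3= -233.33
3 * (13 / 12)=13 / 4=3.25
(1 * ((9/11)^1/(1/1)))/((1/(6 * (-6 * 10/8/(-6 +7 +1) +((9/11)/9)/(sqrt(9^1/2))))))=-405/22 +18 * sqrt(2)/121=-18.20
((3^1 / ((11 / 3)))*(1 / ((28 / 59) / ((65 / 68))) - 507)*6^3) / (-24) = 77880933 / 20944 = 3718.53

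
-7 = -7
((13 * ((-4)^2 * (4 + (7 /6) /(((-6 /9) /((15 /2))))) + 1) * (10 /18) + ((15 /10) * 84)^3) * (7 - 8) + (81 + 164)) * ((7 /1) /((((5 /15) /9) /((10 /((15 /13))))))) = -3274499228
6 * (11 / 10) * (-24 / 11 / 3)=-24 / 5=-4.80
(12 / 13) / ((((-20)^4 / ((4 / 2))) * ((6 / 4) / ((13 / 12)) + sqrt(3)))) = -9 / 610000 + 13 * sqrt(3) / 1220000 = 0.00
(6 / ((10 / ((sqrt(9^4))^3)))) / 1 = 1594323 / 5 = 318864.60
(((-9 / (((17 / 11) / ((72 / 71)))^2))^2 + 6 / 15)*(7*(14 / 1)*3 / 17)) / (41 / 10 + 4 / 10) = 32064849109198472 / 541214297244255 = 59.25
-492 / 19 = -25.89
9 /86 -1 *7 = -593 /86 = -6.90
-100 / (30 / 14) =-140 / 3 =-46.67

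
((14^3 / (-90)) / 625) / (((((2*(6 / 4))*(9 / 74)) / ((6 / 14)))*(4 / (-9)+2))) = -0.04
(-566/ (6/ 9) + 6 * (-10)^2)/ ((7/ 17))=-4233/ 7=-604.71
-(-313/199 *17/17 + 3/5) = 968/995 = 0.97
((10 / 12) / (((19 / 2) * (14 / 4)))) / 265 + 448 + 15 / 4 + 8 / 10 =191401537 / 422940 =452.55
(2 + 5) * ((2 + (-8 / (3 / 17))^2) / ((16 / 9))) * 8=64799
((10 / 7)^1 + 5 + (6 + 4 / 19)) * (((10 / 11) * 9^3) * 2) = 24508980 / 1463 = 16752.55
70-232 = -162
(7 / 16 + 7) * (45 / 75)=357 / 80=4.46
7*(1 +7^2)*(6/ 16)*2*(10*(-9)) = -23625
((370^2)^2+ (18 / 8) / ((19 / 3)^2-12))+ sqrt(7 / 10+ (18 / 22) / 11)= sqrt(9370) / 110+ 18966509320081 / 1012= 18741610000.96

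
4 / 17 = 0.24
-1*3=-3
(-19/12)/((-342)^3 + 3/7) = 133/3360141756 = 0.00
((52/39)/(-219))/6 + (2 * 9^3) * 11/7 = 31610884/13797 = 2291.14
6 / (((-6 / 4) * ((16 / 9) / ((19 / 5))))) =-171 / 20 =-8.55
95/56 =1.70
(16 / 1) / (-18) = -8 / 9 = -0.89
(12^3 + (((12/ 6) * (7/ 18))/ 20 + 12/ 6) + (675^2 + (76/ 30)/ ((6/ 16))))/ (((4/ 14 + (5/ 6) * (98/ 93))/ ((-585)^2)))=134485178232.57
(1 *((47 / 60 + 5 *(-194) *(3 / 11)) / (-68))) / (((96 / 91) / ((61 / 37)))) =966334733 / 159413760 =6.06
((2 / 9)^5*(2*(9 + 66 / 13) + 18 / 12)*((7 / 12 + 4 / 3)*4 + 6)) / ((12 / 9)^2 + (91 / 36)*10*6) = 168592 / 117789633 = 0.00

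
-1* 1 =-1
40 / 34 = 1.18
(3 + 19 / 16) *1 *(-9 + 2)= -469 / 16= -29.31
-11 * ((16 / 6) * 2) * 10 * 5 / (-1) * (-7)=-61600 / 3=-20533.33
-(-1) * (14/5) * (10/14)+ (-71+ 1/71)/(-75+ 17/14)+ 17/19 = 5374505/1393517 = 3.86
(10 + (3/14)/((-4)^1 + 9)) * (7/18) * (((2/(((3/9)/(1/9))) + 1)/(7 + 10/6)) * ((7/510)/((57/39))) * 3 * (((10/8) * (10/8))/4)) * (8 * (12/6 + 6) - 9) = 71225/156672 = 0.45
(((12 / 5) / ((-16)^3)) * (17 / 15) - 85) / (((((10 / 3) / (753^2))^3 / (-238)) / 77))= 98137183981345246103641021593 / 12800000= 7666967498542597351846.96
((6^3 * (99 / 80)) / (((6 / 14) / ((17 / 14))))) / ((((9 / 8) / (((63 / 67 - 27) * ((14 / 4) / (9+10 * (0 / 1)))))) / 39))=-89135046 / 335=-266074.76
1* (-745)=-745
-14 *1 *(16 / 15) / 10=-112 / 75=-1.49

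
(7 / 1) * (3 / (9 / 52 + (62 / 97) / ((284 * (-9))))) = 67685436 / 557041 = 121.51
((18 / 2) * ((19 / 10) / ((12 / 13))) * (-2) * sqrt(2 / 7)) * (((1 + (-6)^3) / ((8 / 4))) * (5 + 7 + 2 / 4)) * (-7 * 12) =-2389725 * sqrt(14) / 4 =-2235383.05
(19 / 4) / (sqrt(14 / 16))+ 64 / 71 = 64 / 71+ 19 * sqrt(14) / 14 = 5.98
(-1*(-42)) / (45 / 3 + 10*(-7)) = -42 / 55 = -0.76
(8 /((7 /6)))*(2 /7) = 96 /49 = 1.96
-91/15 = -6.07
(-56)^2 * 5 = 15680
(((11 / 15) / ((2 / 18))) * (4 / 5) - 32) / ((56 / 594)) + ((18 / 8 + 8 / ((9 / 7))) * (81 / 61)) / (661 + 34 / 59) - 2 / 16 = -283.53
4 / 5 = 0.80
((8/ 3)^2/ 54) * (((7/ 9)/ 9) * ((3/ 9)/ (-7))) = -32/ 59049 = -0.00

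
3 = 3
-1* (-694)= 694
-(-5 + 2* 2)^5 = 1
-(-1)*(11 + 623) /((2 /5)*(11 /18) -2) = -28530 /79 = -361.14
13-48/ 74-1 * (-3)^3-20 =716/ 37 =19.35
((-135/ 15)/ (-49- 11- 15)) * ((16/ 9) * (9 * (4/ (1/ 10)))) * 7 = 2688/ 5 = 537.60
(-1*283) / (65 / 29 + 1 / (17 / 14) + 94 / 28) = -1953266 / 44325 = -44.07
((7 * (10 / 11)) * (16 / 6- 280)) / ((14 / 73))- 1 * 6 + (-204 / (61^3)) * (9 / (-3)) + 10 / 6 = -68962028167 / 7490373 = -9206.75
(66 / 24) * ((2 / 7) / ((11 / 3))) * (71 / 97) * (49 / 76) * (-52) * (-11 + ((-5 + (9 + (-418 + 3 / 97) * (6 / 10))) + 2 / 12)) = 4843546799 / 3575420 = 1354.68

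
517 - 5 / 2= 1029 / 2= 514.50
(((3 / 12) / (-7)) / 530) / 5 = -0.00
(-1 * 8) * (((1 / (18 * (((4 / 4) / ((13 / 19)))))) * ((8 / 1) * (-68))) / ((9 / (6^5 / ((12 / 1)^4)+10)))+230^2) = -651011312 / 1539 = -423009.30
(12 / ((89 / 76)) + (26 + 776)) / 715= 14458 / 12727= 1.14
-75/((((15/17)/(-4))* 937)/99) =33660/937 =35.92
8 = 8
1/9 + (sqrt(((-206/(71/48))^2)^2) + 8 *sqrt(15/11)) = 8 *sqrt(165)/11 + 879957937/45369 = 19404.92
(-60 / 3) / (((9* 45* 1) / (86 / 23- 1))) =-28 / 207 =-0.14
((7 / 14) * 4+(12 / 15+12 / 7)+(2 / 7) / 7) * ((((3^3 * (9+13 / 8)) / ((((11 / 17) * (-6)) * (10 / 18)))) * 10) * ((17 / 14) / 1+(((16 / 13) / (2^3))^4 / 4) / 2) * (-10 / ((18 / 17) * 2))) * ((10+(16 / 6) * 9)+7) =1227989667867975 / 862085224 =1424441.15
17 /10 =1.70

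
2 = 2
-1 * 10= -10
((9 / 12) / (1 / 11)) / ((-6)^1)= -11 / 8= -1.38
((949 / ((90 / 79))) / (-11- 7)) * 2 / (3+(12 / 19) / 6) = -1424449 / 47790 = -29.81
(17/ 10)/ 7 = 17/ 70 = 0.24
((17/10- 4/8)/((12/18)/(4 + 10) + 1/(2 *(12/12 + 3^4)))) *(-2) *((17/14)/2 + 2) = -107748/925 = -116.48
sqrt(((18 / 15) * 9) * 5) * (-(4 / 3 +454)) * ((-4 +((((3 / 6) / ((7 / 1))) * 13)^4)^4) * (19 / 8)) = 104418090521638712130831 * sqrt(6) / 8711813351237484544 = 29359.10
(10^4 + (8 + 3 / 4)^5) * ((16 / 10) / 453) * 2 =4184125 / 9664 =432.96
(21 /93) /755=0.00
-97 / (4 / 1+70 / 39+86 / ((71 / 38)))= -268593 / 143498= -1.87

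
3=3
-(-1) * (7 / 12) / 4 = 7 / 48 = 0.15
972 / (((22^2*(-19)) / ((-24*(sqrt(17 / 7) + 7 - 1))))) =5832*sqrt(119) / 16093 + 34992 / 2299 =19.17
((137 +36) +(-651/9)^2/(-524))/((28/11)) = 8456569/132048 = 64.04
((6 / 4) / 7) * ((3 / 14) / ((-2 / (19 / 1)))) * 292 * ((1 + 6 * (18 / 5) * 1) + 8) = -1909899 / 490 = -3897.75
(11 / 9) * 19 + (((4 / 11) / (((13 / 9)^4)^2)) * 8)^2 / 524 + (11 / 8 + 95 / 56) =34943989131893851269539579 / 1328987352692485541121066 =26.29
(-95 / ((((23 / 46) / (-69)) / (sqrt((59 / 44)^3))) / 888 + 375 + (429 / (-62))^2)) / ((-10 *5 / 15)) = 1046642555246508 *sqrt(649) / 31834353152571585401503015 + 2145489240367870146452286 / 31834353152571585401503015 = 0.07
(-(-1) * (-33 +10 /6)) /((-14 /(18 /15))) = 94 /35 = 2.69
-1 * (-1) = 1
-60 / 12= -5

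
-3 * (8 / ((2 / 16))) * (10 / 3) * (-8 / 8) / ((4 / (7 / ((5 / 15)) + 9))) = 4800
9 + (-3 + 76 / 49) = 370 / 49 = 7.55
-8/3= -2.67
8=8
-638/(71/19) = -12122/71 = -170.73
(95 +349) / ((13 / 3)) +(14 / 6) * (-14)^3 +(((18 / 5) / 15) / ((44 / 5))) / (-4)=-108111637 / 17160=-6300.21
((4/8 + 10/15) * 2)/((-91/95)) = -95/39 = -2.44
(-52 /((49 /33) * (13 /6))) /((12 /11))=-726 /49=-14.82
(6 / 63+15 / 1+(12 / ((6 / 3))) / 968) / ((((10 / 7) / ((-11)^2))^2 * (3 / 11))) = 1430075647 / 3600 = 397243.24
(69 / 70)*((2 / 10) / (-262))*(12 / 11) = -207 / 252175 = -0.00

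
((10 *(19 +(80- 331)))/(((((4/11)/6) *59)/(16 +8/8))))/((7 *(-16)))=81345/826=98.48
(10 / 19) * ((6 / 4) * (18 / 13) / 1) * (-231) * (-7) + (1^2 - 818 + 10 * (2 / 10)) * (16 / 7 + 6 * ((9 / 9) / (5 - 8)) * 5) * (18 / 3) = 68278950 / 1729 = 39490.43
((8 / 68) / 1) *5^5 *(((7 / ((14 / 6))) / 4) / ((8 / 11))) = 103125 / 272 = 379.14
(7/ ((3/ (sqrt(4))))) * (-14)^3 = -38416/ 3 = -12805.33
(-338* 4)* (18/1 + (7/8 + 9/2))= -31603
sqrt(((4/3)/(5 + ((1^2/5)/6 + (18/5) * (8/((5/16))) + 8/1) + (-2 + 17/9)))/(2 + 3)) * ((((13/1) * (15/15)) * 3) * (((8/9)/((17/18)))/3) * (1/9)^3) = 416 * sqrt(1418610)/586027791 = 0.00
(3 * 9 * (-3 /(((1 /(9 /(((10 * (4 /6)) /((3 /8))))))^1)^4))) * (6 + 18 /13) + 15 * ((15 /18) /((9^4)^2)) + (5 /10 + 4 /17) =-7511566856082955171 /194832902983680000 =-38.55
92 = 92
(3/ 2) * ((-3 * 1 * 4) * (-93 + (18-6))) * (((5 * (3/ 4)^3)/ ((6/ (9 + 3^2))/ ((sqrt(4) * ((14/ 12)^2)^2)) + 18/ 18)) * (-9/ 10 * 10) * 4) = -2126649735/ 20936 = -101578.61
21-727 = -706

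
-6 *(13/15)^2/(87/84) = -9464/2175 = -4.35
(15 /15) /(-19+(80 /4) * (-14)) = -1 /299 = -0.00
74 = 74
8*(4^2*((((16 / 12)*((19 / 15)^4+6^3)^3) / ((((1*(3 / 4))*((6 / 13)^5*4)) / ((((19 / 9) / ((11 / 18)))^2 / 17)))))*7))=81356831969406051024168295946944 / 583684530668701171875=139384937744.02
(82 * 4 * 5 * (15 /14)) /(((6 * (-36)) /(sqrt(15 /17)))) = -1025 * sqrt(255) /2142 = -7.64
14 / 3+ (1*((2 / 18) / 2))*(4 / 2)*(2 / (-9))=376 / 81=4.64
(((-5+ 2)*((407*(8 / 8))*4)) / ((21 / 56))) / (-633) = 13024 / 633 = 20.58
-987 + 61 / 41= -40406 / 41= -985.51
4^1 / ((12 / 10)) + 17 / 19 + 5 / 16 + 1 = 5053 / 912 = 5.54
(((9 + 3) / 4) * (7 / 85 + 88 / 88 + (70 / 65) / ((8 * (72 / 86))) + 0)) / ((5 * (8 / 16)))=197809 / 132600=1.49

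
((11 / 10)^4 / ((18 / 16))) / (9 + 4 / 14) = 102487 / 731250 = 0.14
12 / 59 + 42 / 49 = 438 / 413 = 1.06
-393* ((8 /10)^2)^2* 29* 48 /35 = -140046336 /21875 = -6402.12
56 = 56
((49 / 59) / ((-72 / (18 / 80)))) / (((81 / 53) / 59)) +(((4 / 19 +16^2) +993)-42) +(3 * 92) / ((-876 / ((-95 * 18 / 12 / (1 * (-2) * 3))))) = 43127854681 / 35951040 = 1199.63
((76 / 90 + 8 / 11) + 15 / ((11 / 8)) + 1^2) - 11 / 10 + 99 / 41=600547 / 40590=14.80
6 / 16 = 3 / 8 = 0.38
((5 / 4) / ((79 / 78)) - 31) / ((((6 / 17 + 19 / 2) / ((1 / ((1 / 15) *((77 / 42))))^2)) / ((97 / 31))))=-12563500140 / 19854043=-632.79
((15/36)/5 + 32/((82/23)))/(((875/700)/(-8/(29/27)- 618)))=-26947022/5945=-4532.72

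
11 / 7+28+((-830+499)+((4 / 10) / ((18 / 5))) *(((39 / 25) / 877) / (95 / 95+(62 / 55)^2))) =-38132624279 / 126506373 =-301.43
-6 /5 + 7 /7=-1 /5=-0.20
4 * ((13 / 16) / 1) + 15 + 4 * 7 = 185 / 4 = 46.25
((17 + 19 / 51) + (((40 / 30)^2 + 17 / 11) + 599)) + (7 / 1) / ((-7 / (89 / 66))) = 2081357 / 3366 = 618.35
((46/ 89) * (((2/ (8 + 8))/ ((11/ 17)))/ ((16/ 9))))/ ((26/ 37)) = 130203/ 1629056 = 0.08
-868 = -868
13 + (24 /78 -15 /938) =162079 /12194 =13.29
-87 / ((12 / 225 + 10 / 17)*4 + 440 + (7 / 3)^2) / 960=-22185 / 109673024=-0.00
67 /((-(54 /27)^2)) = -16.75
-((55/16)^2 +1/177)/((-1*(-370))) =-535681/16765440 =-0.03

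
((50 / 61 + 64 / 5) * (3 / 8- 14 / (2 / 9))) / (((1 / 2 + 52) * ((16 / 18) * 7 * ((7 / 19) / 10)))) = -59312889 / 836920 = -70.87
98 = 98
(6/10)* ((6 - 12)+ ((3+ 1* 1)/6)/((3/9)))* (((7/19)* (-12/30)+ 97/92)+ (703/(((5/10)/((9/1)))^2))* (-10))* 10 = 119443589238/2185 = 54665258.23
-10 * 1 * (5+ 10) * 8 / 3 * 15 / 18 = -1000 / 3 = -333.33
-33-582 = -615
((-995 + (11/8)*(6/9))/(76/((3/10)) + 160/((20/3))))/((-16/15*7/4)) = 1.92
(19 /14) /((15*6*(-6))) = -19 /7560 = -0.00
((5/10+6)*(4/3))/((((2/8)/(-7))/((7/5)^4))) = -1747928/1875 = -932.23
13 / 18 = 0.72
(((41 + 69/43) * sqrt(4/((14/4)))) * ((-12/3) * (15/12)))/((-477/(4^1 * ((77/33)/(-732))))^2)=-128240 * sqrt(14)/2948831129547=-0.00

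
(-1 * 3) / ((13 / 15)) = -45 / 13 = -3.46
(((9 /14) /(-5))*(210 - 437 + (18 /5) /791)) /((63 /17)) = 15262039 /1937950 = 7.88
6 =6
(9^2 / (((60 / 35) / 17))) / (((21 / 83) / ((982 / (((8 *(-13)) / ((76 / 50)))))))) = -118468971 / 2600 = -45564.99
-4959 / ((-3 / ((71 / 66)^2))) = 2777591 / 1452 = 1912.94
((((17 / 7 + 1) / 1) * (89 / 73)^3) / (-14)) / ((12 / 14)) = -1409938 / 2723119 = -0.52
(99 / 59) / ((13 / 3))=297 / 767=0.39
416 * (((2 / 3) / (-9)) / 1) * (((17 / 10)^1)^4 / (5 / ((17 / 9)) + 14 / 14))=-36916282 / 523125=-70.57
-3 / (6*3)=-1 / 6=-0.17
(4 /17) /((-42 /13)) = -26 /357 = -0.07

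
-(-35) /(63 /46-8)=-322 /61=-5.28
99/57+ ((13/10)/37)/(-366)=4468613/2572980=1.74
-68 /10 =-34 /5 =-6.80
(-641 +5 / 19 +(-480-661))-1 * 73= -35240 / 19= -1854.74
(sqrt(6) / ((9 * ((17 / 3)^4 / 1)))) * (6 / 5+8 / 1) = 414 * sqrt(6) / 417605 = 0.00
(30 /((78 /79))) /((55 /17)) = 1343 /143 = 9.39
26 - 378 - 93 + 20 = -425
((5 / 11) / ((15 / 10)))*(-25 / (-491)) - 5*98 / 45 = -528548 / 48609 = -10.87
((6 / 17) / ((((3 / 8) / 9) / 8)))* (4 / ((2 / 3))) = 6912 / 17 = 406.59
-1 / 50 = -0.02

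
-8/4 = -2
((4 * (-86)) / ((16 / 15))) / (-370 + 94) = 215 / 184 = 1.17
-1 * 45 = -45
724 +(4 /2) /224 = 81089 /112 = 724.01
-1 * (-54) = 54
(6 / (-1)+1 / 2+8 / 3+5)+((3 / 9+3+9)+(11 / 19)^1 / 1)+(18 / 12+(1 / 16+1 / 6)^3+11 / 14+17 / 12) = 276426623 / 14708736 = 18.79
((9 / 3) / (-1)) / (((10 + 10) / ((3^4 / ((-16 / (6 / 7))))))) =729 / 1120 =0.65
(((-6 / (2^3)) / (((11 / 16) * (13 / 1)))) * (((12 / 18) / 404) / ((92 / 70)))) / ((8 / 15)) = -525 / 2657512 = -0.00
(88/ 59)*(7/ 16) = 0.65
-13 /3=-4.33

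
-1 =-1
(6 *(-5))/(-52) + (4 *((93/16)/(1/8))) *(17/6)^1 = 13717/26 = 527.58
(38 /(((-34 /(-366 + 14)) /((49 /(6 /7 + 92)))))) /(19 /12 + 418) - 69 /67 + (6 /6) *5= 4.46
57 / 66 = 19 / 22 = 0.86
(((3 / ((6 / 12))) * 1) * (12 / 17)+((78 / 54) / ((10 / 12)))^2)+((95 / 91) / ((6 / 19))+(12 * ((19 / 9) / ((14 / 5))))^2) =450294233 / 4873050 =92.41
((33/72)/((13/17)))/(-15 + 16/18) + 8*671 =5367.96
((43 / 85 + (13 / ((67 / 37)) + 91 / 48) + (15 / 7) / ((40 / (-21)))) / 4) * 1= 2311483 / 1093440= 2.11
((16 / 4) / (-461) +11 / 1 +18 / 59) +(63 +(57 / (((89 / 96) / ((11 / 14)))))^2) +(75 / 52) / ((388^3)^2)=4509985121274640272679973751573 / 1872935095113772997601968128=2407.98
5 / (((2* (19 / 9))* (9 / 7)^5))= 84035 / 249318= 0.34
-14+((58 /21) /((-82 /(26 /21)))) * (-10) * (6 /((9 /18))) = -54218 /6027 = -9.00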